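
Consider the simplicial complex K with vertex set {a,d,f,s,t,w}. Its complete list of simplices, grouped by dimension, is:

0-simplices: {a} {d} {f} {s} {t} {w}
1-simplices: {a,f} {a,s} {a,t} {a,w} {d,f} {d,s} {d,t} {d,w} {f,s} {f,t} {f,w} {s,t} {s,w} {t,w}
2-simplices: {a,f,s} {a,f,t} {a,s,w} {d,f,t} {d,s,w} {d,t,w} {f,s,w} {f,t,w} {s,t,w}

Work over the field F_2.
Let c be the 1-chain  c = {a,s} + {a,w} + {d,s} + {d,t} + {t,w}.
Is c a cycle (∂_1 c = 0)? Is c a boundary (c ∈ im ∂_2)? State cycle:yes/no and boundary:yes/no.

n_0=6 n_1=14 n_2=9  [Z2]
∂1: piv[af,as,at,aw,df] rk=5  ker:ds,dt,dw,fs,ft,fw,st,sw,tw
∂2: piv[afs,aft,asw,dft,dsw,dtw,fsw,ftw,stw] rk=9
∂1c = 0
c vs im∂2: reduces to 0 ⇒ boundary

cycle:yes boundary:yes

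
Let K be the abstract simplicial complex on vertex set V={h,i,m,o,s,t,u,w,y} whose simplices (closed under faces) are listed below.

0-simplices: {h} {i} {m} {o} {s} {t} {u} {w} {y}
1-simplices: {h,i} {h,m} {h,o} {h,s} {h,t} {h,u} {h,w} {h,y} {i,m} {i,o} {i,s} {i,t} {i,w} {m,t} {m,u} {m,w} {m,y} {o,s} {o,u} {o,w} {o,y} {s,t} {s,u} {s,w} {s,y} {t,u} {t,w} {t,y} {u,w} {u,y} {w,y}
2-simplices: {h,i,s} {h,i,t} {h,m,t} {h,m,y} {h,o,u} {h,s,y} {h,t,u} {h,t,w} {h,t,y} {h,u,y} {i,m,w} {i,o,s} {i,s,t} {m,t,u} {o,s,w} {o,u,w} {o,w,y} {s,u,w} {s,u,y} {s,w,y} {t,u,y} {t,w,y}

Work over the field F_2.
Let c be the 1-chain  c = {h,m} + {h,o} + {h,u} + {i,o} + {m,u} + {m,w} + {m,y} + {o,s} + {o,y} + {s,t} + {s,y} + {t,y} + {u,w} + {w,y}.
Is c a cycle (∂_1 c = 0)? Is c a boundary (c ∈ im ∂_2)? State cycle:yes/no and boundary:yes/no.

n_0=9 n_1=31 n_2=22  [Z2]
∂1: piv[hi,hm,ho,hs,ht,hu,hw,hy] rk=8  ker:im,io,is,it,iw,mt,mu,mw,my,os,ou,ow,oy,st,su,sw,sy,tu,tw,ty,uw,uy,wy
∂2: piv[his,hit,hmt,hmy,hou,hsy,htu,htw,hty,huy,imw,ios,ist,mtu,osw,ouw,owy,suw,suy,swy,twy] rk=21  ker:tuy
∂1c = {h} + {i} + {s} + {u} + {w} + {y}

cycle:no boundary:no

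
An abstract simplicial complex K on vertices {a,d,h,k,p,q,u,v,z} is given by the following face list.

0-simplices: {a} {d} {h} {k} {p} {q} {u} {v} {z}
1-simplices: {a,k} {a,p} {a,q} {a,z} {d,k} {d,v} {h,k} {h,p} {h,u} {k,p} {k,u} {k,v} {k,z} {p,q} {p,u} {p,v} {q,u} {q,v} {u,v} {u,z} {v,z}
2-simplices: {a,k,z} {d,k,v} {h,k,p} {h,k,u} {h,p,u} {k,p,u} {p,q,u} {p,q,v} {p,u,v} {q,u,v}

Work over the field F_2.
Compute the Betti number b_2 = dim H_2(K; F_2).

b_2=2

n_0=9 n_1=21 n_2=10  [Z2]
∂1: piv[ak,ap,aq,az,dk,dv,hk,hu] rk=8  ker:hp,kp,ku,kv,kz,pq,pu,pv,qu,qv,uv,uz,vz
∂2: piv[akz,dkv,hkp,hku,hpu,pqu,pqv,puv] rk=8  ker:kpu,quv
b_2=(10−8)−0=2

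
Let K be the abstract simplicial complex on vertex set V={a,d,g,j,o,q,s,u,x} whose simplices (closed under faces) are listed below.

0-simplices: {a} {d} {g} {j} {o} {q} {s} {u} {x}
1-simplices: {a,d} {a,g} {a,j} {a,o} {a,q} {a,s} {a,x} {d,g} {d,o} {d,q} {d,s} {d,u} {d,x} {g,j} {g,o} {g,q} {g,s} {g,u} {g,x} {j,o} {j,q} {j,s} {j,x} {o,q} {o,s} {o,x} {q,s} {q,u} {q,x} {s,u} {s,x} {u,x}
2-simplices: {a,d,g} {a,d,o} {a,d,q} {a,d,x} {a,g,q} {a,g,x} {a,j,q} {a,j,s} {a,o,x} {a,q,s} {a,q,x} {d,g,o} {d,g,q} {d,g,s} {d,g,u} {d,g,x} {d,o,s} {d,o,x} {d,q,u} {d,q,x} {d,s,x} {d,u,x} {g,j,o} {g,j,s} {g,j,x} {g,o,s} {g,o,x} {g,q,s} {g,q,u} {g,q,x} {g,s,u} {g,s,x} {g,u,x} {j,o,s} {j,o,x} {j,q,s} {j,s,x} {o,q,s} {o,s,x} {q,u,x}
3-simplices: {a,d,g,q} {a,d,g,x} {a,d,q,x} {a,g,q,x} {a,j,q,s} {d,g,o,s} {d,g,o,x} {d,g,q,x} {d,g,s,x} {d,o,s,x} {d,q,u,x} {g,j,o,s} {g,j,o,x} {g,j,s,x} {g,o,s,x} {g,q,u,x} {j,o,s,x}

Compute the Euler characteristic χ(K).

χ(K)=0

n_0=9 n_1=32 n_2=40 n_3=17
χ=+9−32+40−17=0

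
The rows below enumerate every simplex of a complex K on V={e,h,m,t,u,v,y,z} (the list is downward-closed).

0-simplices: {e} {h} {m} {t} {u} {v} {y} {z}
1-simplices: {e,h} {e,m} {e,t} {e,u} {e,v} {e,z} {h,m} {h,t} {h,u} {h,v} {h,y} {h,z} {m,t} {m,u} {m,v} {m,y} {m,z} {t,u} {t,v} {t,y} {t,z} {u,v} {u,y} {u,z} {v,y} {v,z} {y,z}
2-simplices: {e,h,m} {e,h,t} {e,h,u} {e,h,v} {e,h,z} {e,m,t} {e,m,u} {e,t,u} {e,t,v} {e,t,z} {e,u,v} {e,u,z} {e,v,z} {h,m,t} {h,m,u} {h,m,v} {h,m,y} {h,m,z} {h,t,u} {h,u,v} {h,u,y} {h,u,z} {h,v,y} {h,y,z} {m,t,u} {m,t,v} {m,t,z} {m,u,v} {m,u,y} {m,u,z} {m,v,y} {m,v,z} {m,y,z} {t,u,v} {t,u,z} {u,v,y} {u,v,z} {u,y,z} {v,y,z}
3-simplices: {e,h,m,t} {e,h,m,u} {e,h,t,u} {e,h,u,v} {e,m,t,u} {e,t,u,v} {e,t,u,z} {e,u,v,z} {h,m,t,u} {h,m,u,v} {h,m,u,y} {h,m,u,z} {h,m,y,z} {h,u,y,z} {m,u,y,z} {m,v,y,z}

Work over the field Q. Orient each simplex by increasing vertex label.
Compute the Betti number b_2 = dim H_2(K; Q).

n_0=8 n_1=27 n_2=39 n_3=16  [Q]
∂1: piv[eh,em,et,eu,ev,ez,hy] rk=7  ker:hm,ht,hu,hv,hz,mt,mu,mv,my,mz,tu,tv,ty,tz,uv,uy,uz,vy,vz,yz
∂2: piv[ehm,eht,ehu,ehv,ehz,emt,emu,etu,etv,etz,euv,euz,evz,hmv,hmy,hmz,huy,hvy,hyz] rk=19  ker:hmt,hmu,htu,huv,huz,mtu,mtv,mtz,muv,muy,muz,mvy,mvz,myz,tuv,tuz,uvy,uvz,uyz,vyz
∂3: piv[ehmt,ehmu,ehtu,ehuv,emtu,etuv,etuz,euvz,hmuv,hmuy,hmuz,hmyz,huyz,mvyz] rk=14  ker:hmtu,muyz
b_2=(39−19)−14=6

b_2=6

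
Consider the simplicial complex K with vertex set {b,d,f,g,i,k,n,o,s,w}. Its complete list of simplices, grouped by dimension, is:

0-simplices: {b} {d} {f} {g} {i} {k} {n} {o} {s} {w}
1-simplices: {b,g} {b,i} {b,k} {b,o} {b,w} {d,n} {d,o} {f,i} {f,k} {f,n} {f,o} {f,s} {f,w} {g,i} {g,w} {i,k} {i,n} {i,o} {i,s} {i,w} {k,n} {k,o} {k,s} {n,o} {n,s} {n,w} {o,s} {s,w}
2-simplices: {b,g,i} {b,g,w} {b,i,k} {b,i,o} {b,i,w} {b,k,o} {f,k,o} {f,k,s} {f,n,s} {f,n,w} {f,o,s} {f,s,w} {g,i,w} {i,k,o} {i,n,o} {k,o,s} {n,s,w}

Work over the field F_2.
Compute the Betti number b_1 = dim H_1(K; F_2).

b_1=6

n_0=10 n_1=28 n_2=17  [Z2]
∂1: piv[bg,bi,bk,bo,bw,dn,do,fi,fs] rk=9  ker:fk,fn,fo,fw,gi,gw,ik,in,io,is,iw,kn,ko,ks,no,ns,nw,os,sw
∂2: piv[bgi,bgw,bik,bio,biw,bko,fko,fks,fns,fnw,fos,fsw,ino] rk=13  ker:giw,iko,kos,nsw
b_1=(28−9)−13=6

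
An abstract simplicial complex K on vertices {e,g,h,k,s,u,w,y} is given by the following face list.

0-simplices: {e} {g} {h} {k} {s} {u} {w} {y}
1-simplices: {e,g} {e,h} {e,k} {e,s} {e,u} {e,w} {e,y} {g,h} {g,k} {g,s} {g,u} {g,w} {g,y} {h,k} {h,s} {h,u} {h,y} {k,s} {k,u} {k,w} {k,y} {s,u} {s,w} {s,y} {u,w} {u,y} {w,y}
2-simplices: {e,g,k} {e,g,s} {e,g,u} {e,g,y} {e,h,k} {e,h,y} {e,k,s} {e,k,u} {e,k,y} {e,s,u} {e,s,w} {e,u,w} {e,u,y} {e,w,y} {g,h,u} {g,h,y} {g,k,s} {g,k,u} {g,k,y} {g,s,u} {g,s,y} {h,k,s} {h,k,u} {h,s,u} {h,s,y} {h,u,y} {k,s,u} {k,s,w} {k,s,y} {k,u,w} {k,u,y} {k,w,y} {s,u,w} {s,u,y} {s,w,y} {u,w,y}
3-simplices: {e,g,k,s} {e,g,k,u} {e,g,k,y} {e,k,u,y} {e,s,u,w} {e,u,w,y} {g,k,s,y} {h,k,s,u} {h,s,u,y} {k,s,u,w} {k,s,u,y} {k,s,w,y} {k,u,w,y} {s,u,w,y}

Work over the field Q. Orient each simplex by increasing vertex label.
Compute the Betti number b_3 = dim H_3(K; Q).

n_0=8 n_1=27 n_2=36 n_3=14  [Q]
∂1: piv[eg,eh,ek,es,eu,ew,ey] rk=7  ker:gh,gk,gs,gu,gw,gy,hk,hs,hu,hy,ks,ku,kw,ky,su,sw,sy,uw,uy,wy
∂2: piv[egk,egs,egu,egy,ehk,ehy,eks,eku,eky,esu,esw,euw,euy,ewy,ghu,ghy,gsy,hks,ksw] rk=19  ker:gks,gku,gky,gsu,hku,hsu,hsy,huy,ksu,ksy,kuw,kuy,kwy,suw,suy,swy,uwy
∂3: piv[egks,egku,egky,ekuy,esuw,euwy,gksy,hksu,hsuy,ksuw,ksuy,kswy,kuwy] rk=13  ker:suwy
b_3=(14−13)−0=1

b_3=1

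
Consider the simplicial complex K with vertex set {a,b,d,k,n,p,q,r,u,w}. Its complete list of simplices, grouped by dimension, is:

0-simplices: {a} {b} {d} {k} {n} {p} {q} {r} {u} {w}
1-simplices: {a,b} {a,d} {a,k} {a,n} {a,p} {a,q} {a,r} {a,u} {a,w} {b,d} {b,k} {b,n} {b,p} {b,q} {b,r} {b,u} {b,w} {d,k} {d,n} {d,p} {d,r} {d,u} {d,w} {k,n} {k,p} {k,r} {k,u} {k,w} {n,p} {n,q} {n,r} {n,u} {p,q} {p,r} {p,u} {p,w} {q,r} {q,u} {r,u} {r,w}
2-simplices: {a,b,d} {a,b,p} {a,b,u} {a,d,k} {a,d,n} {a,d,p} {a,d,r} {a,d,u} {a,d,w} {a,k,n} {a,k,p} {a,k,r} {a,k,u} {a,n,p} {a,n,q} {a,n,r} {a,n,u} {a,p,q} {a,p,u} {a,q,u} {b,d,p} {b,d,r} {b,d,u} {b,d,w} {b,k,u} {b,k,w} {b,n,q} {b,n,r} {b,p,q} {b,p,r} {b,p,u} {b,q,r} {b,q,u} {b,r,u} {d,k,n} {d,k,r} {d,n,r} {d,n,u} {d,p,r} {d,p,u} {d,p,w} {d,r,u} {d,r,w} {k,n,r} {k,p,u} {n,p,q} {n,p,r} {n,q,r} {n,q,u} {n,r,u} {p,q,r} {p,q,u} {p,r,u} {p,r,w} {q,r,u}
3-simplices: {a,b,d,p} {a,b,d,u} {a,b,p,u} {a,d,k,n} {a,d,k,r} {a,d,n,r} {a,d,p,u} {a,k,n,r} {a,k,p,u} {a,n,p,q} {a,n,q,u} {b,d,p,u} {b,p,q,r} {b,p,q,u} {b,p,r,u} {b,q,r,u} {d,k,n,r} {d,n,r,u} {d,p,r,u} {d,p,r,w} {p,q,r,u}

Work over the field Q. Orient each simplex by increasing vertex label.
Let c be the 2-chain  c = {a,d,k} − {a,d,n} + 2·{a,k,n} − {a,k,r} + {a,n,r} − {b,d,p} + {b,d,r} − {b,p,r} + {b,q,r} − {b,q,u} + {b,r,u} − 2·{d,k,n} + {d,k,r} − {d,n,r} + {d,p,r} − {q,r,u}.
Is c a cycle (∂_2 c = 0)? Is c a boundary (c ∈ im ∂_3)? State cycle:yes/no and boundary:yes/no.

n_0=10 n_1=40 n_2=55 n_3=21  [Q]
∂1: piv[ab,ad,ak,an,ap,aq,ar,au,aw] rk=9  ker:bd,bk,bn,bp,bq,br,bu,bw,dk,dn,dp,dr,du,dw,kn,kp,kr,ku,kw,np,nq,nr,nu,pq,pr,pu,pw,qr,qu,ru,rw
∂2: piv[abd,abp,abu,adk,adn,adp,adr,adu,adw,akn,akp,akr,aku,anp,anq,anr,anu,apq,apu,aqu,bdr,bdw,bku,bkw,bnq,bnr,bpr,bqr,bru,dpw,drw] rk=31  ker:bdp,bdu,bpq,bpu,bqu,dkn,dkr,dnr,dnu,dpr,dpu,dru,knr,kpu,npq,npr,nqr,nqu,nru,pqr,pqu,pru,prw,qru
∂3: piv[abdp,abdu,abpu,adkn,adkr,adnr,adpu,aknr,akpu,anpq,anqu,bpqr,bpqu,bpru,bqru,dnru,dpru,dprw] rk=18  ker:bdpu,dknr,pqru
∂2c = 0
c vs im∂3: residual ≠ 0 ⇒ not boundary

cycle:yes boundary:no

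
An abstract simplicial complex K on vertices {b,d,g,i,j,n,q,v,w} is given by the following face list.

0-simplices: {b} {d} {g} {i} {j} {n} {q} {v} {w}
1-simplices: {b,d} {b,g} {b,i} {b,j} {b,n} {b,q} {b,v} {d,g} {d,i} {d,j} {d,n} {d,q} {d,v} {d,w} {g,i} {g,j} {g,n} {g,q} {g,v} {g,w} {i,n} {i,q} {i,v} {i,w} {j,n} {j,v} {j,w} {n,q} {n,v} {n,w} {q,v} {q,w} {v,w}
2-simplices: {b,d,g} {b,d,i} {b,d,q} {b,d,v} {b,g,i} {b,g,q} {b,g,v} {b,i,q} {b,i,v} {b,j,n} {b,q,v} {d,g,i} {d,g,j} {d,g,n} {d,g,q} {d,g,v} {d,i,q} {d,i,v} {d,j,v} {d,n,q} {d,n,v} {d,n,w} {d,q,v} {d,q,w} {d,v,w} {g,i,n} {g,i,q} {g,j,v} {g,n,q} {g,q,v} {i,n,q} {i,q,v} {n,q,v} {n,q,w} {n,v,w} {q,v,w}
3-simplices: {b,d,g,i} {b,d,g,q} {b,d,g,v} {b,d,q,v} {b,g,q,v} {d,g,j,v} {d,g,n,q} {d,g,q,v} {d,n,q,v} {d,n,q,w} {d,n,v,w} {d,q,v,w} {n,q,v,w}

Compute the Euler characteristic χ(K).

χ(K)=-1

n_0=9 n_1=33 n_2=36 n_3=13
χ=+9−33+36−13=-1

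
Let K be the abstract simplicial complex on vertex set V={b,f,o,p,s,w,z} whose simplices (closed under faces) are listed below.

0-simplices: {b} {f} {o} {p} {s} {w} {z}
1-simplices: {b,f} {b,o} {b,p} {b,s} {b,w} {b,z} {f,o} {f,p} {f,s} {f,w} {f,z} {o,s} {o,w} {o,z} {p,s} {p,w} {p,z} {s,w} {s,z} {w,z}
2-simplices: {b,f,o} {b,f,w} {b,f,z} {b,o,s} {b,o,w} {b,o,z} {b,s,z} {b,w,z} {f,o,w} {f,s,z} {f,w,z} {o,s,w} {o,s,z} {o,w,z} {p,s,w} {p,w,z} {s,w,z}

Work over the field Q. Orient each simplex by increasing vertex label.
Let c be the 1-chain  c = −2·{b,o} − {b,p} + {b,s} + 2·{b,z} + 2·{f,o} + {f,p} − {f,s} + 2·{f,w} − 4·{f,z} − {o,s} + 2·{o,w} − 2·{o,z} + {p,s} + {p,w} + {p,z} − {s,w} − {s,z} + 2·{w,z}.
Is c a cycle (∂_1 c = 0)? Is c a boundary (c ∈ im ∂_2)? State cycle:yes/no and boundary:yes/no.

cycle:no boundary:no

n_0=7 n_1=20 n_2=17  [Q]
∂1: piv[bf,bo,bp,bs,bw,bz] rk=6  ker:fo,fp,fs,fw,fz,os,ow,oz,ps,pw,pz,sw,sz,wz
∂2: piv[bfo,bfw,bfz,bos,bow,boz,bsz,bwz,fsz,osw,psw,pwz] rk=12  ker:fow,fwz,osz,owz,swz
∂1c = {o} − 3·{p} + 2·{s} + 2·{w} − 2·{z}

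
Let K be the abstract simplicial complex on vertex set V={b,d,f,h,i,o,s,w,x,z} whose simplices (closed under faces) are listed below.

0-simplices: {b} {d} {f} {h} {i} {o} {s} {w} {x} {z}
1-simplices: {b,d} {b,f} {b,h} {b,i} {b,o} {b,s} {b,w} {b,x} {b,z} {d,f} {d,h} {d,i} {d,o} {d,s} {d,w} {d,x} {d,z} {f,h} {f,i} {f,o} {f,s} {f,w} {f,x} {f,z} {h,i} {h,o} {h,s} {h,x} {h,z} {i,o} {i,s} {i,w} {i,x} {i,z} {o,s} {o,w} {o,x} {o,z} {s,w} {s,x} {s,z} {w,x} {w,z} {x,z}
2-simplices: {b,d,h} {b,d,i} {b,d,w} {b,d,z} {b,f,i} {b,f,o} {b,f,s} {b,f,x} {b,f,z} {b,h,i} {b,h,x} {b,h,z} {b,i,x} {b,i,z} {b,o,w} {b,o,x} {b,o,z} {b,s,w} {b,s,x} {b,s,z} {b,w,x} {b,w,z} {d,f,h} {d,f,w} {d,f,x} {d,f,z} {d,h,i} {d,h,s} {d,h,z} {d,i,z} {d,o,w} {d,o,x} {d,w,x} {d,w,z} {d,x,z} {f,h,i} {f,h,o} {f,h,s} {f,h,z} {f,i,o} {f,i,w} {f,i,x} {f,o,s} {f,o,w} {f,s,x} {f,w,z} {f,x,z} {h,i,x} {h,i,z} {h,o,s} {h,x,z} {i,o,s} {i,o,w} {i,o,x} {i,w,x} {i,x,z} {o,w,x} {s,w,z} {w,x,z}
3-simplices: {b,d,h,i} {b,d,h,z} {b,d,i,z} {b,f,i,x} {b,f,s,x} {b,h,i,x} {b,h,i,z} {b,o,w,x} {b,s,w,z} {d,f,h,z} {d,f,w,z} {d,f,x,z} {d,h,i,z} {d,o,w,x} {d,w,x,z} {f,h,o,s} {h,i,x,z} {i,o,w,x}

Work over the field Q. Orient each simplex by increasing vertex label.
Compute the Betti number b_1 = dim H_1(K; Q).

n_0=10 n_1=44 n_2=59 n_3=18  [Q]
∂1: piv[bd,bf,bh,bi,bo,bs,bw,bx,bz] rk=9  ker:df,dh,di,do,ds,dw,dx,dz,fh,fi,fo,fs,fw,fx,fz,hi,ho,hs,hx,hz,io,is,iw,ix,iz,os,ow,ox,oz,sw,sx,sz,wx,wz,xz
∂2: piv[bdh,bdi,bdw,bdz,bfi,bfo,bfs,bfx,bfz,bhi,bhx,bhz,bix,biz,bow,box,boz,bsw,bsx,bsz,bwx,bwz,dfh,dfw,dfx,dfz,dhs,dow,dxz,fho,fhs,fio,fiw,fos,ios] rk=35  ker:dhi,dhz,diz,dox,dwx,dwz,fhi,fhz,fix,fow,fsx,fwz,fxz,hix,hiz,hos,hxz,iow,iox,iwx,ixz,owx,swz,wxz
∂3: piv[bdhi,bdhz,bdiz,bfix,bfsx,bhix,bhiz,bowx,bswz,dfhz,dfwz,dfxz,dowx,dwxz,fhos,hixz,iowx] rk=17  ker:dhiz
b_1=(44−9)−35=0

b_1=0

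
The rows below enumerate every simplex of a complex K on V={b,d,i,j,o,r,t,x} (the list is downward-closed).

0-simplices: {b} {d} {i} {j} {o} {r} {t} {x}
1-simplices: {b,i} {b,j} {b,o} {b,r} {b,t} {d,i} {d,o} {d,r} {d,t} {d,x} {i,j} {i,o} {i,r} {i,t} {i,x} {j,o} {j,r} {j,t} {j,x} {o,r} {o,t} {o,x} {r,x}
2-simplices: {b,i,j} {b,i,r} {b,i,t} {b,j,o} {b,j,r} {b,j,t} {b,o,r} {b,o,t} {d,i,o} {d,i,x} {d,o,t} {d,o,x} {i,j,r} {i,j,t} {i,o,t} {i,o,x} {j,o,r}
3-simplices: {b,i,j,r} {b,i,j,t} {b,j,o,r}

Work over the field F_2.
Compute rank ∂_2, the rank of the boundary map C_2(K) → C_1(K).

rank∂_2=13

n_0=8 n_1=23 n_2=17 n_3=3  [Z2]
∂1: piv[bi,bj,bo,br,bt,di,dx] rk=7  ker:do,dr,dt,ij,io,ir,it,ix,jo,jr,jt,jx,or,ot,ox,rx
∂2: piv[bij,bir,bit,bjo,bjr,bjt,bor,bot,dio,dix,dot,dox,iot] rk=13  ker:ijr,ijt,iox,jor
∂3: piv[bijr,bijt,bjor] rk=3
rk∂_2=13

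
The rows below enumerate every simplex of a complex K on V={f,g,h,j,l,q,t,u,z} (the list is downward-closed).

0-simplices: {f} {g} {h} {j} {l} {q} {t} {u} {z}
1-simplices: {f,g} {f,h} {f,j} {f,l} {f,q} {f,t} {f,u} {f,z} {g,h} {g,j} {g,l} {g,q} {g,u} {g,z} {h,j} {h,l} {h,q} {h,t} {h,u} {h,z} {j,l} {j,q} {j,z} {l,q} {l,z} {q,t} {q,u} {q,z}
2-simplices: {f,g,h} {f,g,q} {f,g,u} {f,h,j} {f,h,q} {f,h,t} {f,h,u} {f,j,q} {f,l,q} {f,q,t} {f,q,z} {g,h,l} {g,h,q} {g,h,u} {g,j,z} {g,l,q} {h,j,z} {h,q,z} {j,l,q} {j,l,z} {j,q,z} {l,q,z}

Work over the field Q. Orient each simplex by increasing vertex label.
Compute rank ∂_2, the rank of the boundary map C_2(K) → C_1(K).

rank∂_2=18

n_0=9 n_1=28 n_2=22  [Q]
∂1: piv[fg,fh,fj,fl,fq,ft,fu,fz] rk=8  ker:gh,gj,gl,gq,gu,gz,hj,hl,hq,ht,hu,hz,jl,jq,jz,lq,lz,qt,qu,qz
∂2: piv[fgh,fgq,fgu,fhj,fhq,fht,fhu,fjq,flq,fqt,fqz,ghl,gjz,glq,hjz,hqz,jlq,jlz] rk=18  ker:ghq,ghu,jqz,lqz
rk∂_2=18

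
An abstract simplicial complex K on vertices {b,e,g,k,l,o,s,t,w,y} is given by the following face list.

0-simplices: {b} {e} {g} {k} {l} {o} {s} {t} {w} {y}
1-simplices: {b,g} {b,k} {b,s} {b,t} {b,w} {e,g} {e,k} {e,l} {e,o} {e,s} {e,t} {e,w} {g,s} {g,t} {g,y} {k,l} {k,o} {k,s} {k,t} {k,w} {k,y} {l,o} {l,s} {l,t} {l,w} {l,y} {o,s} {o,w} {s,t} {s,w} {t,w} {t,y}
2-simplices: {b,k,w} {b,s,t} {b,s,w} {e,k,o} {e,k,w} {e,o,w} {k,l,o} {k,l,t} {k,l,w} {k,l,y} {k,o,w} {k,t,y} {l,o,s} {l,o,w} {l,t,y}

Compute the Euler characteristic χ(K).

n_0=10 n_1=32 n_2=15
χ=+10−32+15=-7

χ(K)=-7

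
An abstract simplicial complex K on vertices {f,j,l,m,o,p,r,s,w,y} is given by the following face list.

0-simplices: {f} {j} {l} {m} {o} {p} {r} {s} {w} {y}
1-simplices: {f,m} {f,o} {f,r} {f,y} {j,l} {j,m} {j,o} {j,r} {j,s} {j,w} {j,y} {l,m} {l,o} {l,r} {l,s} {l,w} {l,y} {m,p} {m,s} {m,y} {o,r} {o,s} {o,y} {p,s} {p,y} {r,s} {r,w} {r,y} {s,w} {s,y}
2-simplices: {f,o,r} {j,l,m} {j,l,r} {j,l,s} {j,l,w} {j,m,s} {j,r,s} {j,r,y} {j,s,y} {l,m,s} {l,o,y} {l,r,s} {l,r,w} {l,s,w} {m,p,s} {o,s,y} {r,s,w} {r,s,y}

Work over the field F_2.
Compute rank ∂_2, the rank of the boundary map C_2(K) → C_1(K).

rank∂_2=14

n_0=10 n_1=30 n_2=18  [Z2]
∂1: piv[fm,fo,fr,fy,jl,jm,js,jw,mp] rk=9  ker:jo,jr,jy,lm,lo,lr,ls,lw,ly,ms,my,or,os,oy,ps,py,rs,rw,ry,sw,sy
∂2: piv[for,jlm,jlr,jls,jlw,jms,jrs,jry,jsy,loy,lrw,lsw,mps,osy] rk=14  ker:lms,lrs,rsw,rsy
rk∂_2=14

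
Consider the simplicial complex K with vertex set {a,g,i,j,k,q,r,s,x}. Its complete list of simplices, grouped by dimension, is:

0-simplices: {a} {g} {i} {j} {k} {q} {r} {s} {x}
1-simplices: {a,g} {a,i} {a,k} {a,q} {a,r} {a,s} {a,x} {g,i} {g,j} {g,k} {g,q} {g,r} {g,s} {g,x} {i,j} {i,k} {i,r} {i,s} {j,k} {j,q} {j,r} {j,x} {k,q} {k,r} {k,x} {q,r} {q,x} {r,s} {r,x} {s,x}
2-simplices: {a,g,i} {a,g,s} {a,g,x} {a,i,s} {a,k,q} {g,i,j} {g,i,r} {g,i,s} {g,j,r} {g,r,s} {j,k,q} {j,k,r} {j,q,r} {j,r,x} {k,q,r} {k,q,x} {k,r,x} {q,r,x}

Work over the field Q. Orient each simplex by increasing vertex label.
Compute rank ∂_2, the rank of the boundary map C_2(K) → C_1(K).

n_0=9 n_1=30 n_2=18  [Q]
∂1: piv[ag,ai,ak,aq,ar,as,ax,gj] rk=8  ker:gi,gk,gq,gr,gs,gx,ij,ik,ir,is,jk,jq,jr,jx,kq,kr,kx,qr,qx,rs,rx,sx
∂2: piv[agi,ags,agx,ais,akq,gij,gir,gjr,grs,jkq,jkr,jqr,jrx,kqx,krx] rk=15  ker:gis,kqr,qrx
rk∂_2=15

rank∂_2=15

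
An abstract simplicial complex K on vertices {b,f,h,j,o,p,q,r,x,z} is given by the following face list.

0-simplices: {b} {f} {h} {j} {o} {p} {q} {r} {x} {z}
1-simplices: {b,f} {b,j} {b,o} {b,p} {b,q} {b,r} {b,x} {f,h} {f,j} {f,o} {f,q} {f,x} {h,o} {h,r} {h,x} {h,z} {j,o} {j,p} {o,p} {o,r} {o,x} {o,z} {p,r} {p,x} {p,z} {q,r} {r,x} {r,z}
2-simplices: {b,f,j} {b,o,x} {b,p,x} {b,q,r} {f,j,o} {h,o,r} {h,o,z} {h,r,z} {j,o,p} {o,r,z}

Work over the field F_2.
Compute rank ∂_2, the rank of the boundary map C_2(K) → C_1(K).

n_0=10 n_1=28 n_2=10  [Z2]
∂1: piv[bf,bj,bo,bp,bq,br,bx,fh,hz] rk=9  ker:fj,fo,fq,fx,ho,hr,hx,jo,jp,op,or,ox,oz,pr,px,pz,qr,rx,rz
∂2: piv[bfj,box,bpx,bqr,fjo,hor,hoz,hrz,jop] rk=9  ker:orz
rk∂_2=9

rank∂_2=9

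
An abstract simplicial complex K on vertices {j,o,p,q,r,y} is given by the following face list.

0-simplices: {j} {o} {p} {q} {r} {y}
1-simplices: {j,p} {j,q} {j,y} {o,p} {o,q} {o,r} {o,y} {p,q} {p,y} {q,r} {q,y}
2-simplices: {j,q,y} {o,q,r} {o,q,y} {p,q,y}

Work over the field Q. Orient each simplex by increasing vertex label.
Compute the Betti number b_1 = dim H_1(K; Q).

b_1=2

n_0=6 n_1=11 n_2=4  [Q]
∂1: piv[jp,jq,jy,op,or] rk=5  ker:oq,oy,pq,py,qr,qy
∂2: piv[jqy,oqr,oqy,pqy] rk=4
b_1=(11−5)−4=2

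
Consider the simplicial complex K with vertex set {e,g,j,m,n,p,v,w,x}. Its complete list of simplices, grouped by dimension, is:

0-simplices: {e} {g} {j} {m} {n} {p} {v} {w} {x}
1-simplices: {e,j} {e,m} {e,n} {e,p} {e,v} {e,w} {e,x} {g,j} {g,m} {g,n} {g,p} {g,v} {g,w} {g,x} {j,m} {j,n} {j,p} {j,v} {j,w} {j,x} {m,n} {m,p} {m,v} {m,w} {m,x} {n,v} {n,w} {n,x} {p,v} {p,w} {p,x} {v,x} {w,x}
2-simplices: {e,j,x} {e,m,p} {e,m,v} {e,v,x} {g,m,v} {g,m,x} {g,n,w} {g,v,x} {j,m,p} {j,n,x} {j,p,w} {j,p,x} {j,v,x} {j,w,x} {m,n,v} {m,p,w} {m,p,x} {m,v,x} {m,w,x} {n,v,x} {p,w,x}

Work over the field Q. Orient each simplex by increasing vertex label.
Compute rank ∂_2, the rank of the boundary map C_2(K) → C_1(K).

n_0=9 n_1=33 n_2=21  [Q]
∂1: piv[ej,em,en,ep,ev,ew,ex,gj] rk=8  ker:gm,gn,gp,gv,gw,gx,jm,jn,jp,jv,jw,jx,mn,mp,mv,mw,mx,nv,nw,nx,pv,pw,px,vx,wx
∂2: piv[ejx,emp,emv,evx,gmv,gmx,gnw,gvx,jmp,jnx,jpw,jpx,jvx,jwx,mnv,mpw,mpx,nvx] rk=18  ker:mvx,mwx,pwx
rk∂_2=18

rank∂_2=18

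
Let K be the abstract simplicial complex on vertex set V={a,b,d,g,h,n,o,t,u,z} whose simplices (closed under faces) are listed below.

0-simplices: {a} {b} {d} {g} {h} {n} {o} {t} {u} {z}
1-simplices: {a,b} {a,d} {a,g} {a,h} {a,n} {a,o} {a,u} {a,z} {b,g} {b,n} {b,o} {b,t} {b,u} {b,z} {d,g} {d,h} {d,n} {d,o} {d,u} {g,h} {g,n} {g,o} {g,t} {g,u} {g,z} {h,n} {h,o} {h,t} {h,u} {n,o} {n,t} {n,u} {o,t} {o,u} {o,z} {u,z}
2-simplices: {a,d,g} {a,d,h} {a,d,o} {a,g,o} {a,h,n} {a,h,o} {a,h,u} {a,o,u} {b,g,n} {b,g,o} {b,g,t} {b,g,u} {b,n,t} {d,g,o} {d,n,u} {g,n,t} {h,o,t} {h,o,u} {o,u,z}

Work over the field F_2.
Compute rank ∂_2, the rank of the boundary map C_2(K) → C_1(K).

rank∂_2=16

n_0=10 n_1=36 n_2=19  [Z2]
∂1: piv[ab,ad,ag,ah,an,ao,au,az,bt] rk=9  ker:bg,bn,bo,bu,bz,dg,dh,dn,do,du,gh,gn,go,gt,gu,gz,hn,ho,ht,hu,no,nt,nu,ot,ou,oz,uz
∂2: piv[adg,adh,ado,ago,ahn,aho,ahu,aou,bgn,bgo,bgt,bgu,bnt,dnu,hot,ouz] rk=16  ker:dgo,gnt,hou
rk∂_2=16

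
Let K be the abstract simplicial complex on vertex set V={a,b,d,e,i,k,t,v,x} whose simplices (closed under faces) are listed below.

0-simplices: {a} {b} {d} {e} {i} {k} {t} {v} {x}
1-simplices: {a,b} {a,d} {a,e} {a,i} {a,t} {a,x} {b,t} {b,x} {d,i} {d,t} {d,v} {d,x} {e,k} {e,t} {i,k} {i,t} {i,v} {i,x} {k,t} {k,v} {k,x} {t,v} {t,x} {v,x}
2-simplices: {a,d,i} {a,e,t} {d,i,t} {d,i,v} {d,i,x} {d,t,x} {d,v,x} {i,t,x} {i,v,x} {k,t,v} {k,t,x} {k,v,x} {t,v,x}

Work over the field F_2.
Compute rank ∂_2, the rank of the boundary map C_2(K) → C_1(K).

n_0=9 n_1=24 n_2=13  [Z2]
∂1: piv[ab,ad,ae,ai,at,ax,dv,ek] rk=8  ker:bt,bx,di,dt,dx,et,ik,it,iv,ix,kt,kv,kx,tv,tx,vx
∂2: piv[adi,aet,dit,div,dix,dtx,dvx,ktv,ktx,kvx] rk=10  ker:itx,ivx,tvx
rk∂_2=10

rank∂_2=10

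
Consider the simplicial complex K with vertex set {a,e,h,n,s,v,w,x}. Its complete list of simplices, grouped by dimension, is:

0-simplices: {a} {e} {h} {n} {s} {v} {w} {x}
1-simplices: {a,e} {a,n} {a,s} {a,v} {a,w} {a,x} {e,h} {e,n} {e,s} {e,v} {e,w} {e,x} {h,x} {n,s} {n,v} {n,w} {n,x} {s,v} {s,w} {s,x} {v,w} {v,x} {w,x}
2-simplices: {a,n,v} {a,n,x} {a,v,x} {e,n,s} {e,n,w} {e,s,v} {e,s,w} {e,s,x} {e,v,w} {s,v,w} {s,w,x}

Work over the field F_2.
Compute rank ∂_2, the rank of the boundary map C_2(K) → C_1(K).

n_0=8 n_1=23 n_2=11  [Z2]
∂1: piv[ae,an,as,av,aw,ax,eh] rk=7  ker:en,es,ev,ew,ex,hx,ns,nv,nw,nx,sv,sw,sx,vw,vx,wx
∂2: piv[anv,anx,avx,ens,enw,esv,esw,esx,evw,swx] rk=10  ker:svw
rk∂_2=10

rank∂_2=10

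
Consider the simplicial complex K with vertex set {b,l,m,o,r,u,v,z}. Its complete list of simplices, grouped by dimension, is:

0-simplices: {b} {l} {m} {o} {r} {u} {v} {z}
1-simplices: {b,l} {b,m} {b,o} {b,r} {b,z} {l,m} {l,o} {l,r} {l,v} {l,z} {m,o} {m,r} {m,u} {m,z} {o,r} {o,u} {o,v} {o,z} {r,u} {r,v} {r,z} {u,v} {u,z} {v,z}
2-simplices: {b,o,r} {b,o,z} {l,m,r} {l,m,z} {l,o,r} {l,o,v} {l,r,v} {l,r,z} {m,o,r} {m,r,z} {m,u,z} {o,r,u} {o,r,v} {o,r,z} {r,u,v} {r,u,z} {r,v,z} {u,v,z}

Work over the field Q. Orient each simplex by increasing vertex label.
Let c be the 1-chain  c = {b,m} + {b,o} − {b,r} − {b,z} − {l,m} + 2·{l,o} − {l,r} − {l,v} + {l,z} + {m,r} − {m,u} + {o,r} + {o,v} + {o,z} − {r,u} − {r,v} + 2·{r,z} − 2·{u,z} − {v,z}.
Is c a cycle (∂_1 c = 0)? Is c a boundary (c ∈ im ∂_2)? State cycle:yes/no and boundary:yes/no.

cycle:yes boundary:no

n_0=8 n_1=24 n_2=18  [Q]
∂1: piv[bl,bm,bo,br,bz,lv,mu] rk=7  ker:lm,lo,lr,lz,mo,mr,mz,or,ou,ov,oz,ru,rv,rz,uv,uz,vz
∂2: piv[bor,boz,lmr,lmz,lor,lov,lrv,lrz,mor,muz,oru,orz,ruv,ruz,rvz] rk=15  ker:mrz,orv,uvz
∂1c = 0
c vs im∂2: residual ≠ 0 ⇒ not boundary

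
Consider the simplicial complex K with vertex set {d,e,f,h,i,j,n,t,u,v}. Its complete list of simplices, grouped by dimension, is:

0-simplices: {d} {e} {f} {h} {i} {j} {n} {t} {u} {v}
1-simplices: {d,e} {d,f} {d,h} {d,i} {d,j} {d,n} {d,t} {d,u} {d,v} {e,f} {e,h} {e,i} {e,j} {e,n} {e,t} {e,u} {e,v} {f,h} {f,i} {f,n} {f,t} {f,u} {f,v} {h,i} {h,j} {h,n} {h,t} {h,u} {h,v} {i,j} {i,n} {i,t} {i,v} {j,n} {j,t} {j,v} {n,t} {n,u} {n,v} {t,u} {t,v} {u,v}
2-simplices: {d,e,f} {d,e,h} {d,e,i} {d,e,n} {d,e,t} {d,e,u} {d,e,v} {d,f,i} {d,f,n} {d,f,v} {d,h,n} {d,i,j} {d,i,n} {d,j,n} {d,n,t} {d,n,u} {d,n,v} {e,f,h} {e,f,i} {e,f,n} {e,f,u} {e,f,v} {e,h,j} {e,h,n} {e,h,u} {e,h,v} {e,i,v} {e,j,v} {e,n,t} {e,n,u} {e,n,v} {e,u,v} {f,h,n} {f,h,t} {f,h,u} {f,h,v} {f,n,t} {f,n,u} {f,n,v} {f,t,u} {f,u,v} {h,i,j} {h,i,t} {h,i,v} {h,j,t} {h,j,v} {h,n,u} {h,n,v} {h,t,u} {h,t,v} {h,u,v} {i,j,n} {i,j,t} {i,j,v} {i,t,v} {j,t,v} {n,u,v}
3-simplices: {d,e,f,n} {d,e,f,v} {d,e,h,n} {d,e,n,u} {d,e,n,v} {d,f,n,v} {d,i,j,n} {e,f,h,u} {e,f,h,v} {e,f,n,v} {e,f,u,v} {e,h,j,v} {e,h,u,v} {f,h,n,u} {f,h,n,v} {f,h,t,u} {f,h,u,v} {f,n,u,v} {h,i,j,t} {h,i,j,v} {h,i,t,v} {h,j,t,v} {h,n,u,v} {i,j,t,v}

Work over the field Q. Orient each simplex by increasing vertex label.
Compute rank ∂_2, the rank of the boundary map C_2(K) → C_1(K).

rank∂_2=33

n_0=10 n_1=42 n_2=57 n_3=24  [Q]
∂1: piv[de,df,dh,di,dj,dn,dt,du,dv] rk=9  ker:ef,eh,ei,ej,en,et,eu,ev,fh,fi,fn,ft,fu,fv,hi,hj,hn,ht,hu,hv,ij,in,it,iv,jn,jt,jv,nt,nu,nv,tu,tv,uv
∂2: piv[def,deh,dei,den,det,deu,dev,dfi,dfn,dfv,dhn,dij,din,djn,dnt,dnu,dnv,efh,efu,ehj,ehu,ehv,eiv,ejv,euv,fht,fnt,ftu,hij,hit,hiv,hjt,htv] rk=33  ker:efi,efn,efv,ehn,ent,enu,env,fhn,fhu,fhv,fnu,fnv,fuv,hjv,hnu,hnv,htu,huv,ijn,ijt,ijv,itv,jtv,nuv
∂3: piv[defn,defv,dehn,denu,denv,dfnv,dijn,efhu,efhv,efuv,ehjv,ehuv,fhnu,fhnv,fhtu,fnuv,hijt,hijv,hitv,hjtv] rk=20  ker:efnv,fhuv,hnuv,ijtv
rk∂_2=33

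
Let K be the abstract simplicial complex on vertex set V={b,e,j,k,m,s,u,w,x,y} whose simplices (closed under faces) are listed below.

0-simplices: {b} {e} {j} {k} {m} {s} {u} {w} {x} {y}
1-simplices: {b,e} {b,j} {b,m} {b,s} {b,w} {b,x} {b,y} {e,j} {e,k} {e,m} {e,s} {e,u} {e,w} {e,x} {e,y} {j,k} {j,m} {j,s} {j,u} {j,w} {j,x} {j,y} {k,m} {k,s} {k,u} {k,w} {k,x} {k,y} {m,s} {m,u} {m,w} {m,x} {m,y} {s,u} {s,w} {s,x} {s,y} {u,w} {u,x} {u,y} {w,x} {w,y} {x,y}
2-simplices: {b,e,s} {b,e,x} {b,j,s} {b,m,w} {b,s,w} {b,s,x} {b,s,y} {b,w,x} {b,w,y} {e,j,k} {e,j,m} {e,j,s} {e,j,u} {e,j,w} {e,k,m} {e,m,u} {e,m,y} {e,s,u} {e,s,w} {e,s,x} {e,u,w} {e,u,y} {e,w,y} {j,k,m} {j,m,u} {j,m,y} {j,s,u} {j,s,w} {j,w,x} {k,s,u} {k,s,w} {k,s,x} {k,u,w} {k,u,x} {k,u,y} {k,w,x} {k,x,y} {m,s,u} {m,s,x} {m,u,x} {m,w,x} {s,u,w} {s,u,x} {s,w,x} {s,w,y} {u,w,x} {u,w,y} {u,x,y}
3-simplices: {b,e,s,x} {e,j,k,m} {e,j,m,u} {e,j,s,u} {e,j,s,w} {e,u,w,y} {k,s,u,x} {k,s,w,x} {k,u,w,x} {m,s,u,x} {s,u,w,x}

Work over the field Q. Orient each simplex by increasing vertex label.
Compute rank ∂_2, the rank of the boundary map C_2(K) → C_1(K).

n_0=10 n_1=43 n_2=48 n_3=11  [Q]
∂1: piv[be,bj,bm,bs,bw,bx,by,ek,eu] rk=9  ker:ej,em,es,ew,ex,ey,jk,jm,js,ju,jw,jx,jy,km,ks,ku,kw,kx,ky,ms,mu,mw,mx,my,su,sw,sx,sy,uw,ux,uy,wx,wy,xy
∂2: piv[bes,bex,bjs,bmw,bsw,bsx,bsy,bwx,bwy,ejk,ejm,ejs,eju,ejw,ekm,emu,emy,esu,esw,euw,euy,ewy,jmy,jwx,ksu,ksw,ksx,kux,kuy,kxy,msu,msx,mwx] rk=33  ker:esx,jkm,jmu,jsu,jsw,kuw,kwx,mux,suw,sux,swx,swy,uwx,uwy,uxy
∂3: piv[besx,ejkm,ejmu,ejsu,ejsw,euwy,ksux,kswx,kuwx,msux,suwx] rk=11
rk∂_2=33

rank∂_2=33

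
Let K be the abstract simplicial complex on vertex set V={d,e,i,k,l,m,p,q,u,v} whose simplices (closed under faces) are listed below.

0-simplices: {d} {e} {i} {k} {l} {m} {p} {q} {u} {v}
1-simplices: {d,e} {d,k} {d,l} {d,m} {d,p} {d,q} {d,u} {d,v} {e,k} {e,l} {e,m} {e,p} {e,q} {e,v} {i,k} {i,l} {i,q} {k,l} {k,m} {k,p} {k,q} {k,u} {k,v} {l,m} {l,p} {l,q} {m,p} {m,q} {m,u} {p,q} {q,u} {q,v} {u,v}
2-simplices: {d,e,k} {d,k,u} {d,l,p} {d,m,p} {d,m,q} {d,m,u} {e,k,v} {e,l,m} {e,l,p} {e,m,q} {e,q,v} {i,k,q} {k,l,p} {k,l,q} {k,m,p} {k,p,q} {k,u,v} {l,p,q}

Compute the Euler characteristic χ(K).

χ(K)=-5

n_0=10 n_1=33 n_2=18
χ=+10−33+18=-5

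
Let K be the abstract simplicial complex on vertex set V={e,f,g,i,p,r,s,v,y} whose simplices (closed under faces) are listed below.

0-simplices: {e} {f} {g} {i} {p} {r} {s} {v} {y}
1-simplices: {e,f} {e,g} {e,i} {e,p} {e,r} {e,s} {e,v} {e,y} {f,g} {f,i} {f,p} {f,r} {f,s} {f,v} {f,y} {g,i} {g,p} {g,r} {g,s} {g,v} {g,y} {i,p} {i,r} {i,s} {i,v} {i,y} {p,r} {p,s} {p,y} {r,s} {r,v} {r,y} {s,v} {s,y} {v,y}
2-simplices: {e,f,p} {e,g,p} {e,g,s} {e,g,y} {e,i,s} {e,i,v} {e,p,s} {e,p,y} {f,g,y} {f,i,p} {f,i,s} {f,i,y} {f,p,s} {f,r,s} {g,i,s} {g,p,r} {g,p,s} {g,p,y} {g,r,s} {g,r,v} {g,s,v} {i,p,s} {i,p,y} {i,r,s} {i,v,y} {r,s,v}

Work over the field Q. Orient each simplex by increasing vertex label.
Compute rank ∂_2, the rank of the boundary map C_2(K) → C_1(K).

rank∂_2=22

n_0=9 n_1=35 n_2=26  [Q]
∂1: piv[ef,eg,ei,ep,er,es,ev,ey] rk=8  ker:fg,fi,fp,fr,fs,fv,fy,gi,gp,gr,gs,gv,gy,ip,ir,is,iv,iy,pr,ps,py,rs,rv,ry,sv,sy,vy
∂2: piv[efp,egp,egs,egy,eis,eiv,eps,epy,fgy,fip,fis,fiy,fps,frs,gis,gpr,grs,grv,gsv,ipy,irs,ivy] rk=22  ker:gps,gpy,ips,rsv
rk∂_2=22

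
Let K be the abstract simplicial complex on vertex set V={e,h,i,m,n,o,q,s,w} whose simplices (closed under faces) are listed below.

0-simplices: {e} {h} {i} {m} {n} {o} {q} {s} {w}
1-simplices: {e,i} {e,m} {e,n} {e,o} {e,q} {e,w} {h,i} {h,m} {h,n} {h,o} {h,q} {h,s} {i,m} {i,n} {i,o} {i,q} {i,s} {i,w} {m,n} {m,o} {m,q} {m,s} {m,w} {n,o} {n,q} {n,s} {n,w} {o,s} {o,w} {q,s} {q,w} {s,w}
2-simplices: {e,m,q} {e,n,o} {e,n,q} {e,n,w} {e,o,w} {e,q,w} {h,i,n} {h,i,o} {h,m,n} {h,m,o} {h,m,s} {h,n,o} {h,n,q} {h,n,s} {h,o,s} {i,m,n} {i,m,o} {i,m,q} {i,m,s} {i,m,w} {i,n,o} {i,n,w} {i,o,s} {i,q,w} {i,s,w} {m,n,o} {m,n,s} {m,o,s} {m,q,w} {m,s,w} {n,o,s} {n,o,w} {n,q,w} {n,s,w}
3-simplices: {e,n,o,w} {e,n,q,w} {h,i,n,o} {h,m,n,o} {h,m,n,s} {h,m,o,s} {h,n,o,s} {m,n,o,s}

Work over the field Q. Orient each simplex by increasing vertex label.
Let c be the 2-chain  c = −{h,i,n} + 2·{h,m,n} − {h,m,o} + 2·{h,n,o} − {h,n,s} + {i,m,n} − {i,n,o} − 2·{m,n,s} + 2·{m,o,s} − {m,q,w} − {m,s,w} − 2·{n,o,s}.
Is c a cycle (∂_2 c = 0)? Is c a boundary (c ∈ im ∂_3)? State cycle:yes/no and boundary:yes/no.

n_0=9 n_1=32 n_2=34 n_3=8  [Q]
∂1: piv[ei,em,en,eo,eq,ew,hi,hs] rk=8  ker:hm,hn,ho,hq,im,in,io,iq,is,iw,mn,mo,mq,ms,mw,no,nq,ns,nw,os,ow,qs,qw,sw
∂2: piv[emq,eno,enq,enw,eow,eqw,hin,hio,hmn,hmo,hms,hno,hnq,hns,hos,imn,imq,ims,imw,inw,iqw,isw] rk=22  ker:imo,ino,ios,mno,mns,mos,mqw,msw,nos,now,nqw,nsw
∂3: piv[enow,enqw,hino,hmno,hmns,hmos,hnos] rk=7  ker:mnos
∂2c = −{h,i} + {h,m} − {h,o} + {h,s} + {i,m} − 3·{i,n} + {i,o} + {m,n} + {m,o} − {m,q} − {m,s} + 2·{m,w} − {n,o} − {n,s} − {q,w} − {s,w}

cycle:no boundary:no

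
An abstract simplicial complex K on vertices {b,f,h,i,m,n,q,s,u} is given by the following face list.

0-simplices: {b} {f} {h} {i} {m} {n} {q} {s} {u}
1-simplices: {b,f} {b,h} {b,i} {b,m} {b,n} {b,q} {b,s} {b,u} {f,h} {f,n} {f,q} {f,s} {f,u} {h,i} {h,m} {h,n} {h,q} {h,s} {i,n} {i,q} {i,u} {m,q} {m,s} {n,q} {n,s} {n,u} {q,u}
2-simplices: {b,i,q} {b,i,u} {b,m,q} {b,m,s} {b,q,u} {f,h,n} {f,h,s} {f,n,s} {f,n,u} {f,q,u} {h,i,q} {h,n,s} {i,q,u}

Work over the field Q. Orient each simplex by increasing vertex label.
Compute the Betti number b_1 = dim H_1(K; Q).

b_1=8

n_0=9 n_1=27 n_2=13  [Q]
∂1: piv[bf,bh,bi,bm,bn,bq,bs,bu] rk=8  ker:fh,fn,fq,fs,fu,hi,hm,hn,hq,hs,in,iq,iu,mq,ms,nq,ns,nu,qu
∂2: piv[biq,biu,bmq,bms,bqu,fhn,fhs,fns,fnu,fqu,hiq] rk=11  ker:hns,iqu
b_1=(27−8)−11=8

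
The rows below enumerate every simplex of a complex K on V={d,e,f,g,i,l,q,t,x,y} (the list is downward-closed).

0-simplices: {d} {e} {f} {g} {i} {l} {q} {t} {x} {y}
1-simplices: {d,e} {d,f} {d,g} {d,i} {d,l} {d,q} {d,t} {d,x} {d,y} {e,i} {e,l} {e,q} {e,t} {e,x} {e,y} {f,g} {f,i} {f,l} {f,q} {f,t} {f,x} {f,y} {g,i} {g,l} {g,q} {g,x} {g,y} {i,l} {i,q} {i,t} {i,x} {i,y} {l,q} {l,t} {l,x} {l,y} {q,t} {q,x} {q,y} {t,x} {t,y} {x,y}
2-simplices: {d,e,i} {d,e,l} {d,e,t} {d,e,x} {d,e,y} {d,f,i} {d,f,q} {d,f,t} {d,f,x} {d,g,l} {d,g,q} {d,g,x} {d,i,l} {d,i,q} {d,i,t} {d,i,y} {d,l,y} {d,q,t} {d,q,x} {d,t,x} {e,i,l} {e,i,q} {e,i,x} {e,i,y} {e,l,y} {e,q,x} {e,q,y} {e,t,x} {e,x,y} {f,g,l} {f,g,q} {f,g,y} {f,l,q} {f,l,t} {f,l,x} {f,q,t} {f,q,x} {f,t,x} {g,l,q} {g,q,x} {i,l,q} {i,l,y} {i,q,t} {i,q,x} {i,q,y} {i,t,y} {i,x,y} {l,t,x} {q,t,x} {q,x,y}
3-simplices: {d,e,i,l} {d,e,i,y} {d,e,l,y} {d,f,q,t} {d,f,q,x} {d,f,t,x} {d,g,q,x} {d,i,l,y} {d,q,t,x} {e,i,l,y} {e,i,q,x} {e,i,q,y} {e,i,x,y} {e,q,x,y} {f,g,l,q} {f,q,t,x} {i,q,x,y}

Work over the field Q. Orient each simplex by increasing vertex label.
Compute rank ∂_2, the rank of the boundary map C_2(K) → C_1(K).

n_0=10 n_1=42 n_2=50 n_3=17  [Q]
∂1: piv[de,df,dg,di,dl,dq,dt,dx,dy] rk=9  ker:ei,el,eq,et,ex,ey,fg,fi,fl,fq,ft,fx,fy,gi,gl,gq,gx,gy,il,iq,it,ix,iy,lq,lt,lx,ly,qt,qx,qy,tx,ty,xy
∂2: piv[dei,del,det,dex,dey,dfi,dfq,dft,dfx,dgl,dgq,dgx,dil,diq,dit,diy,dly,dqt,dqx,dtx,eiq,eix,eqy,exy,fgl,fgq,fgy,flq,flt,flx,ity] rk=31  ker:eil,eiy,ely,eqx,etx,fqt,fqx,ftx,glq,gqx,ilq,ily,iqt,iqx,iqy,ixy,ltx,qtx,qxy
∂3: piv[deil,deiy,dely,dfqt,dfqx,dftx,dgqx,dily,dqtx,eiqx,eiqy,eixy,eqxy,fglq] rk=14  ker:eily,fqtx,iqxy
rk∂_2=31

rank∂_2=31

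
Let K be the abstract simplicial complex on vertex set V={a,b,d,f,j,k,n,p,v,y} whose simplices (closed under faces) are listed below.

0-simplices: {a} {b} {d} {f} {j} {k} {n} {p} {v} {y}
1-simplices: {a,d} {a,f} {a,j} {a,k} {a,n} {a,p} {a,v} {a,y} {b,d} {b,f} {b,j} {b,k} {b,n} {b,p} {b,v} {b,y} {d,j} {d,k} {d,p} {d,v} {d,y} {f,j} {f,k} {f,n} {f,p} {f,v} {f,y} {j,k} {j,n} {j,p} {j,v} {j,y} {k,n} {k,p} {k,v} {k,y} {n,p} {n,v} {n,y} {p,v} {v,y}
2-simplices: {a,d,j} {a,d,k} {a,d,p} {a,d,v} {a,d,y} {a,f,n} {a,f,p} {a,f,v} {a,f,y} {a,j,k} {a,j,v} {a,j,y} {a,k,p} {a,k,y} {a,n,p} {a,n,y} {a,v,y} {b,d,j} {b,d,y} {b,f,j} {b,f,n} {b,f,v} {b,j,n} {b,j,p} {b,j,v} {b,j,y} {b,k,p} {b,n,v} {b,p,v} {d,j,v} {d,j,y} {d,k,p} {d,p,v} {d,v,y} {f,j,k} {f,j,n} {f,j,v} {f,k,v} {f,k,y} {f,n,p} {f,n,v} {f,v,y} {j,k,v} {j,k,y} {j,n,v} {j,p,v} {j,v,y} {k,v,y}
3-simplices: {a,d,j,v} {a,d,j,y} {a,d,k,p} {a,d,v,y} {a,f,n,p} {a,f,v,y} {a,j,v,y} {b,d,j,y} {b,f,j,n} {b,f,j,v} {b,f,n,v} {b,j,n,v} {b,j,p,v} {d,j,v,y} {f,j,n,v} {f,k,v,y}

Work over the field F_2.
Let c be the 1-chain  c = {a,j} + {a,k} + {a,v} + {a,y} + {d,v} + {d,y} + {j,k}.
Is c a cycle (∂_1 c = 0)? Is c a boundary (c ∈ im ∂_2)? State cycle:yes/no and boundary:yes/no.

n_0=10 n_1=41 n_2=48 n_3=16  [Z2]
∂1: piv[ad,af,aj,ak,an,ap,av,ay,bd] rk=9  ker:bf,bj,bk,bn,bp,bv,by,dj,dk,dp,dv,dy,fj,fk,fn,fp,fv,fy,jk,jn,jp,jv,jy,kn,kp,kv,ky,np,nv,ny,pv,vy
∂2: piv[adj,adk,adp,adv,ady,afn,afp,afv,afy,ajk,ajv,ajy,akp,aky,anp,any,avy,bdj,bdy,bfj,bfn,bfv,bjn,bjp,bjv,bkp,bnv,bpv,dpv,fjk,fkv] rk=31  ker:bjy,djv,djy,dkp,dvy,fjn,fjv,fky,fnp,fnv,fvy,jkv,jky,jnv,jpv,jvy,kvy
∂3: piv[adjv,adjy,adkp,advy,afnp,afvy,ajvy,bdjy,bfjn,bfjv,bfnv,bjnv,bjpv,fkvy] rk=14  ker:djvy,fjnv
∂1c = 0
c vs im∂2: reduces to 0 ⇒ boundary

cycle:yes boundary:yes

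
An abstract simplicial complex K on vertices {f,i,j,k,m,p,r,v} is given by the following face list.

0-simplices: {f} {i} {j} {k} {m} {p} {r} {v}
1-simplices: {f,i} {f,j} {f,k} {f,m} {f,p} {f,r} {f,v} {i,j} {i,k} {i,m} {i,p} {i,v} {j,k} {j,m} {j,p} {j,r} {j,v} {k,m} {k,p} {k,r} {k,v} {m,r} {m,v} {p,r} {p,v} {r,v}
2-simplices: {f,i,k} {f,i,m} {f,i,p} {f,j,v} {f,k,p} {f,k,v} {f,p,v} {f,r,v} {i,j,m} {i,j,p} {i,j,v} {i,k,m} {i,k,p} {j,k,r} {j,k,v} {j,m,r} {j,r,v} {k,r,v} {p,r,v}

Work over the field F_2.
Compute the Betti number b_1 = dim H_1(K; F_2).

b_1=2

n_0=8 n_1=26 n_2=19  [Z2]
∂1: piv[fi,fj,fk,fm,fp,fr,fv] rk=7  ker:ij,ik,im,ip,iv,jk,jm,jp,jr,jv,km,kp,kr,kv,mr,mv,pr,pv,rv
∂2: piv[fik,fim,fip,fjv,fkp,fkv,fpv,frv,ijm,ijp,ijv,ikm,jkr,jkv,jmr,jrv,prv] rk=17  ker:ikp,krv
b_1=(26−7)−17=2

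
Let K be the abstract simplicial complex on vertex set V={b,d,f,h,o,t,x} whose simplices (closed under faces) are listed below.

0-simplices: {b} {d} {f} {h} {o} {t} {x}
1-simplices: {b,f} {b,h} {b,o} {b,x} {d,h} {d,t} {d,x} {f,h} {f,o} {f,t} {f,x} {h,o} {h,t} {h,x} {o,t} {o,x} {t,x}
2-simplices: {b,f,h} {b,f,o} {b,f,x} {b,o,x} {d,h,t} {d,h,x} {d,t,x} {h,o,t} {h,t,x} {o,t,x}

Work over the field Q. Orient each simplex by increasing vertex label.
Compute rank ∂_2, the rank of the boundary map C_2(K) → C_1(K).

n_0=7 n_1=17 n_2=10  [Q]
∂1: piv[bf,bh,bo,bx,dh,dt] rk=6  ker:dx,fh,fo,ft,fx,ho,ht,hx,ot,ox,tx
∂2: piv[bfh,bfo,bfx,box,dht,dhx,dtx,hot,otx] rk=9  ker:htx
rk∂_2=9

rank∂_2=9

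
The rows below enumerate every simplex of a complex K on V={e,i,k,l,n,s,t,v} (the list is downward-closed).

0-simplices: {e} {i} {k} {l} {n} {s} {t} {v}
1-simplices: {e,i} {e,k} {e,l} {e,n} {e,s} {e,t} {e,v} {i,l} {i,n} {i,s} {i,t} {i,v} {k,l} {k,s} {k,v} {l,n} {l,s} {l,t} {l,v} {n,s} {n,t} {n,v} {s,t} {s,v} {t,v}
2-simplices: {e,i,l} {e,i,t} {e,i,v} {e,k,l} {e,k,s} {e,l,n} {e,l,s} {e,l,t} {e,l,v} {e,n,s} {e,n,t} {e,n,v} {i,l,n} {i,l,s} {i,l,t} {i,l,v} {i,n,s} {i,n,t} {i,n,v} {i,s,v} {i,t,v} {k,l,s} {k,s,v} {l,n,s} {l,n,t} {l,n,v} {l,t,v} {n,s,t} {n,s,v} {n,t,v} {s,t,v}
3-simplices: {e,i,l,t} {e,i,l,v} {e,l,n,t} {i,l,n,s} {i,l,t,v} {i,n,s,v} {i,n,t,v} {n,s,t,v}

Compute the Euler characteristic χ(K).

n_0=8 n_1=25 n_2=31 n_3=8
χ=+8−25+31−8=6

χ(K)=6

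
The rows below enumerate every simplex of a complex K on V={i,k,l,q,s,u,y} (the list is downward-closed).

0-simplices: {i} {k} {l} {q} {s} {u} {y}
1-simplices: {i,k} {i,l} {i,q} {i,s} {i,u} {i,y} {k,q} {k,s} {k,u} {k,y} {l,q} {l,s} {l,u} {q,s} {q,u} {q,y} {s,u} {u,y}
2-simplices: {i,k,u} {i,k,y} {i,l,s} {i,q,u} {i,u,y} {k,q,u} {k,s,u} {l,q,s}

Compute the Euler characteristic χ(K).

χ(K)=-3

n_0=7 n_1=18 n_2=8
χ=+7−18+8=-3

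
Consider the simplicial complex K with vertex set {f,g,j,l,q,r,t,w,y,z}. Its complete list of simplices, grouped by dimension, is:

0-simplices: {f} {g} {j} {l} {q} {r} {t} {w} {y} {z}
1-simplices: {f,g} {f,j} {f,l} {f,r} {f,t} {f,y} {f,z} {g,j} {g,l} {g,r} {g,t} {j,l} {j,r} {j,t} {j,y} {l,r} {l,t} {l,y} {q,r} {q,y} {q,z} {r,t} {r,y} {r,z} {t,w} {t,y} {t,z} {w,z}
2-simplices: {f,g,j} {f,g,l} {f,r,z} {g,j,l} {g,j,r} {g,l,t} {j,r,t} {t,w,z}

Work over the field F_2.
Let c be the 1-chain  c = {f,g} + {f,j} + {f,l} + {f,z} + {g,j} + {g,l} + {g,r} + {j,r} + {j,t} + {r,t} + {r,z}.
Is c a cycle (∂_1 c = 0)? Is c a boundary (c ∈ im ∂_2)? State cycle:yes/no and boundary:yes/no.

cycle:yes boundary:no

n_0=10 n_1=28 n_2=8  [Z2]
∂1: piv[fg,fj,fl,fr,ft,fy,fz,qr,tw] rk=9  ker:gj,gl,gr,gt,jl,jr,jt,jy,lr,lt,ly,qy,qz,rt,ry,rz,ty,tz,wz
∂2: piv[fgj,fgl,frz,gjl,gjr,glt,jrt,twz] rk=8
∂1c = 0
c vs im∂2: residual ≠ 0 ⇒ not boundary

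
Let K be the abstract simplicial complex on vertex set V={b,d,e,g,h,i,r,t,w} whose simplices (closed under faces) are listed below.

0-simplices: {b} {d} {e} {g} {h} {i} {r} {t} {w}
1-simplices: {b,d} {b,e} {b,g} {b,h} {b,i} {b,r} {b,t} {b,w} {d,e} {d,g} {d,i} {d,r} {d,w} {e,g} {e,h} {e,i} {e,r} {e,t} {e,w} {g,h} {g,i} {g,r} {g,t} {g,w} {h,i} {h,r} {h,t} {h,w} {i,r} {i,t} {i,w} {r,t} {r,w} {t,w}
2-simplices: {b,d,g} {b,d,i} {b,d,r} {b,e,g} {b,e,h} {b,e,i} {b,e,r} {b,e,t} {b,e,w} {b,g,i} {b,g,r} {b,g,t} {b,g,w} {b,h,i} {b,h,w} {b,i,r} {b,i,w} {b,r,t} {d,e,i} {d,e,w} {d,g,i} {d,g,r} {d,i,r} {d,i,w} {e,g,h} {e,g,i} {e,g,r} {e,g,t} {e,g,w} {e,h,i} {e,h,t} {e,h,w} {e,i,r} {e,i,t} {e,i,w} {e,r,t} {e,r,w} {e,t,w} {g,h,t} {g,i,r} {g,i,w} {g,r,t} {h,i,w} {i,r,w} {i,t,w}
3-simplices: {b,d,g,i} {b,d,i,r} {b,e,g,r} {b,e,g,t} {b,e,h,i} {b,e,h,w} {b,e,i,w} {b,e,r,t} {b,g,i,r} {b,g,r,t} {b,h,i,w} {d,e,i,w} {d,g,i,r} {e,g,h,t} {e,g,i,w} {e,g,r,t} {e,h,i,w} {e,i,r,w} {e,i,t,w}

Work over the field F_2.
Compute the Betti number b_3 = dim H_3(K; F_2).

n_0=9 n_1=34 n_2=45 n_3=19  [Z2]
∂1: piv[bd,be,bg,bh,bi,br,bt,bw] rk=8  ker:de,dg,di,dr,dw,eg,eh,ei,er,et,ew,gh,gi,gr,gt,gw,hi,hr,ht,hw,ir,it,iw,rt,rw,tw
∂2: piv[bdg,bdi,bdr,beg,beh,bei,ber,bet,bew,bgi,bgr,bgt,bgw,bhi,bhw,bir,biw,brt,dei,dew,egh,eht,eit,erw,etw] rk=25  ker:dgi,dgr,dir,diw,egi,egr,egt,egw,ehi,ehw,eir,eiw,ert,ght,gir,giw,grt,hiw,irw,itw
∂3: piv[bdgi,bdir,begr,begt,behi,behw,beiw,bert,bgir,bgrt,bhiw,deiw,dgir,eght,egiw,eirw,eitw] rk=17  ker:egrt,ehiw
b_3=(19−17)−0=2

b_3=2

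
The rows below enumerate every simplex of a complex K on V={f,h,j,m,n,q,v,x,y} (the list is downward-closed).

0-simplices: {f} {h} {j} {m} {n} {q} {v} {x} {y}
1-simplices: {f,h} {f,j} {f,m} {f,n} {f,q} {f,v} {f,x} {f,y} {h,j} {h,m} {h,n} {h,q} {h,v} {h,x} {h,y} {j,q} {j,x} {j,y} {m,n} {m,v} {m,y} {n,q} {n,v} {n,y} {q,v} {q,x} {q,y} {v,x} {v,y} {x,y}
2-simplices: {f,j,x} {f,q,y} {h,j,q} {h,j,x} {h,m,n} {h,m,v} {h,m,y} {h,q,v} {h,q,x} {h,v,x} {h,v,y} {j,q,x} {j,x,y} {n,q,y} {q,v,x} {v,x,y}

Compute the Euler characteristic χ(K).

n_0=9 n_1=30 n_2=16
χ=+9−30+16=-5

χ(K)=-5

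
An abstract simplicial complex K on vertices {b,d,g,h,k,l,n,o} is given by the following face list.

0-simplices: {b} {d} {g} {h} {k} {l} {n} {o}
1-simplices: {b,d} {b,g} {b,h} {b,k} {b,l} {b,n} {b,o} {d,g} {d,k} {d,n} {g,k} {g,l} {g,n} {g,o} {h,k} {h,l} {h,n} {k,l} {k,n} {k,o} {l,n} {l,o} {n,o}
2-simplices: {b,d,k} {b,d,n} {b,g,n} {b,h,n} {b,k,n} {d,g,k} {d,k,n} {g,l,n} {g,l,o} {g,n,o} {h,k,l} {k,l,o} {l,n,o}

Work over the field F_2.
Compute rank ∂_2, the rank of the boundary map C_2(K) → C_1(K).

n_0=8 n_1=23 n_2=13  [Z2]
∂1: piv[bd,bg,bh,bk,bl,bn,bo] rk=7  ker:dg,dk,dn,gk,gl,gn,go,hk,hl,hn,kl,kn,ko,ln,lo,no
∂2: piv[bdk,bdn,bgn,bhn,bkn,dgk,gln,glo,gno,hkl,klo] rk=11  ker:dkn,lno
rk∂_2=11

rank∂_2=11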